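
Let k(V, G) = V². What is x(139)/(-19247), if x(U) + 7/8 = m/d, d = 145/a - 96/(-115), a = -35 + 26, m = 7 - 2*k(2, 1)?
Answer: 102397/2434514536 ≈ 4.2061e-5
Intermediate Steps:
m = -1 (m = 7 - 2*2² = 7 - 2*4 = 7 - 8 = -1)
a = -9
d = -15811/1035 (d = 145/(-9) - 96/(-115) = 145*(-⅑) - 96*(-1/115) = -145/9 + 96/115 = -15811/1035 ≈ -15.276)
x(U) = -102397/126488 (x(U) = -7/8 - 1/(-15811/1035) = -7/8 - 1*(-1035/15811) = -7/8 + 1035/15811 = -102397/126488)
x(139)/(-19247) = -102397/126488/(-19247) = -102397/126488*(-1/19247) = 102397/2434514536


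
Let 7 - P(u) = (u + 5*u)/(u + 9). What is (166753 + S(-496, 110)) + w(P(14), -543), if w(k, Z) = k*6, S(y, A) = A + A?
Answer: 3840841/23 ≈ 1.6699e+5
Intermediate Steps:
S(y, A) = 2*A
P(u) = 7 - 6*u/(9 + u) (P(u) = 7 - (u + 5*u)/(u + 9) = 7 - 6*u/(9 + u))
w(k, Z) = 6*k
(166753 + S(-496, 110)) + w(P(14), -543) = (166753 + 2*110) + 6*((63 + 14)/(9 + 14)) = (166753 + 220) + 6*(77/23) = 166973 + 6*((1/23)*77) = 166973 + 6*(77/23) = 166973 + 462/23 = 3840841/23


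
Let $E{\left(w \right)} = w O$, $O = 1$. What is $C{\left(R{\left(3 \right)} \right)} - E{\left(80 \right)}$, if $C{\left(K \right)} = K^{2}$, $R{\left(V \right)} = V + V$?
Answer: $-44$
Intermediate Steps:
$R{\left(V \right)} = 2 V$
$E{\left(w \right)} = w$ ($E{\left(w \right)} = w 1 = w$)
$C{\left(R{\left(3 \right)} \right)} - E{\left(80 \right)} = \left(2 \cdot 3\right)^{2} - 80 = 6^{2} - 80 = 36 - 80 = -44$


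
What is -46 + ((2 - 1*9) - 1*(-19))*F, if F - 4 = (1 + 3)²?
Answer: 194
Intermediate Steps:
F = 20 (F = 4 + (1 + 3)² = 4 + 4² = 4 + 16 = 20)
-46 + ((2 - 1*9) - 1*(-19))*F = -46 + ((2 - 1*9) - 1*(-19))*20 = -46 + ((2 - 9) + 19)*20 = -46 + (-7 + 19)*20 = -46 + 12*20 = -46 + 240 = 194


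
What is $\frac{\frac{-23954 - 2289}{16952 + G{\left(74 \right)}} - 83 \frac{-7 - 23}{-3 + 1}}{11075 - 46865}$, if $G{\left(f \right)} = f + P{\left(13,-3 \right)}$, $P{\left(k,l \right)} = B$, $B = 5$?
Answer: $\frac{1516417}{43538535} \approx 0.034829$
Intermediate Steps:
$P{\left(k,l \right)} = 5$
$G{\left(f \right)} = 5 + f$ ($G{\left(f \right)} = f + 5 = 5 + f$)
$\frac{\frac{-23954 - 2289}{16952 + G{\left(74 \right)}} - 83 \frac{-7 - 23}{-3 + 1}}{11075 - 46865} = \frac{\frac{-23954 - 2289}{16952 + \left(5 + 74\right)} - 83 \frac{-7 - 23}{-3 + 1}}{11075 - 46865} = \frac{- \frac{26243}{16952 + 79} - 83 \left(- \frac{30}{-2}\right)}{-35790} = \left(- \frac{26243}{17031} - 83 \left(\left(-30\right) \left(- \frac{1}{2}\right)\right)\right) \left(- \frac{1}{35790}\right) = \left(\left(-26243\right) \frac{1}{17031} - 1245\right) \left(- \frac{1}{35790}\right) = \left(- \frac{3749}{2433} - 1245\right) \left(- \frac{1}{35790}\right) = \left(- \frac{3032834}{2433}\right) \left(- \frac{1}{35790}\right) = \frac{1516417}{43538535}$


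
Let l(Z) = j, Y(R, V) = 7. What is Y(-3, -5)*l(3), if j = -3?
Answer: -21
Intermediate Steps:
l(Z) = -3
Y(-3, -5)*l(3) = 7*(-3) = -21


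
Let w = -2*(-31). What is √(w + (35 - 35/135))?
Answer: 2*√1959/9 ≈ 9.8357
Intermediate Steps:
w = 62
√(w + (35 - 35/135)) = √(62 + (35 - 35/135)) = √(62 + (35 - 1*7/27)) = √(62 + (35 - 7/27)) = √(62 + 938/27) = √(2612/27) = 2*√1959/9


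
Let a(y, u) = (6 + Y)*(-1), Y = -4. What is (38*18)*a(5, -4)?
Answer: -1368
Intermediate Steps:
a(y, u) = -2 (a(y, u) = (6 - 4)*(-1) = 2*(-1) = -2)
(38*18)*a(5, -4) = (38*18)*(-2) = 684*(-2) = -1368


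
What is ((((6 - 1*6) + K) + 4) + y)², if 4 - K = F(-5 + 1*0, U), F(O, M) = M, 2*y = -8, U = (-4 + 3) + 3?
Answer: 4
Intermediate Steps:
U = 2 (U = -1 + 3 = 2)
y = -4 (y = (½)*(-8) = -4)
K = 2 (K = 4 - 1*2 = 4 - 2 = 2)
((((6 - 1*6) + K) + 4) + y)² = ((((6 - 1*6) + 2) + 4) - 4)² = ((((6 - 6) + 2) + 4) - 4)² = (((0 + 2) + 4) - 4)² = ((2 + 4) - 4)² = (6 - 4)² = 2² = 4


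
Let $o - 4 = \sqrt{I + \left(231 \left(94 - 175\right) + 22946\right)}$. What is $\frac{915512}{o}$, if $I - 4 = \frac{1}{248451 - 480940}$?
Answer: $- \frac{425692938736}{490900523} + \frac{457756 \sqrt{229122761545430}}{490900523} \approx 13248.0$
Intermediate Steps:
$I = \frac{929955}{232489}$ ($I = 4 + \frac{1}{248451 - 480940} = 4 + \frac{1}{-232489} = 4 - \frac{1}{232489} = \frac{929955}{232489} \approx 4.0$)
$o = 4 + \frac{\sqrt{229122761545430}}{232489}$ ($o = 4 + \sqrt{\frac{929955}{232489} + \left(231 \left(94 - 175\right) + 22946\right)} = 4 + \sqrt{\frac{929955}{232489} + \left(231 \left(-81\right) + 22946\right)} = 4 + \sqrt{\frac{929955}{232489} + \left(-18711 + 22946\right)} = 4 + \sqrt{\frac{929955}{232489} + 4235} = 4 + \sqrt{\frac{985520870}{232489}} = 4 + \frac{\sqrt{229122761545430}}{232489} \approx 69.108$)
$\frac{915512}{o} = \frac{915512}{4 + \frac{\sqrt{229122761545430}}{232489}}$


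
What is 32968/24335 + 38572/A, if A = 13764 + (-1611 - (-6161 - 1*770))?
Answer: 391952733/116102285 ≈ 3.3759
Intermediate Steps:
A = 19084 (A = 13764 + (-1611 - (-6161 - 770)) = 13764 + (-1611 - 1*(-6931)) = 13764 + (-1611 + 6931) = 13764 + 5320 = 19084)
32968/24335 + 38572/A = 32968/24335 + 38572/19084 = 32968*(1/24335) + 38572*(1/19084) = 32968/24335 + 9643/4771 = 391952733/116102285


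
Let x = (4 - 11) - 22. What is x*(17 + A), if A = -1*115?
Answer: 2842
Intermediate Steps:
A = -115
x = -29 (x = -7 - 22 = -29)
x*(17 + A) = -29*(17 - 115) = -29*(-98) = 2842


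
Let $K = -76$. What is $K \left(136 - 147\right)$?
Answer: $836$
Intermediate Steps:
$K \left(136 - 147\right) = - 76 \left(136 - 147\right) = \left(-76\right) \left(-11\right) = 836$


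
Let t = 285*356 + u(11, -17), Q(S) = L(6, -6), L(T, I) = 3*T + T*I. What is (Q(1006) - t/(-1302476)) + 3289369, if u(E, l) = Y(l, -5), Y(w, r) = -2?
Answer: 306021488181/93034 ≈ 3.2894e+6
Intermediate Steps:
u(E, l) = -2
L(T, I) = 3*T + I*T
Q(S) = -18 (Q(S) = 6*(3 - 6) = 6*(-3) = -18)
t = 101458 (t = 285*356 - 2 = 101460 - 2 = 101458)
(Q(1006) - t/(-1302476)) + 3289369 = (-18 - 101458/(-1302476)) + 3289369 = (-18 - 101458*(-1)/1302476) + 3289369 = (-18 - 1*(-7247/93034)) + 3289369 = (-18 + 7247/93034) + 3289369 = -1667365/93034 + 3289369 = 306021488181/93034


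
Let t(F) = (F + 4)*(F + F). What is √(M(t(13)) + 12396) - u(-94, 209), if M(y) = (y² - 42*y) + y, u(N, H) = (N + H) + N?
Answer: -21 + √189638 ≈ 414.47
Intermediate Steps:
u(N, H) = H + 2*N (u(N, H) = (H + N) + N = H + 2*N)
t(F) = 2*F*(4 + F) (t(F) = (4 + F)*(2*F) = 2*F*(4 + F))
M(y) = y² - 41*y
√(M(t(13)) + 12396) - u(-94, 209) = √((2*13*(4 + 13))*(-41 + 2*13*(4 + 13)) + 12396) - (209 + 2*(-94)) = √((2*13*17)*(-41 + 2*13*17) + 12396) - (209 - 188) = √(442*(-41 + 442) + 12396) - 1*21 = √(442*401 + 12396) - 21 = √(177242 + 12396) - 21 = √189638 - 21 = -21 + √189638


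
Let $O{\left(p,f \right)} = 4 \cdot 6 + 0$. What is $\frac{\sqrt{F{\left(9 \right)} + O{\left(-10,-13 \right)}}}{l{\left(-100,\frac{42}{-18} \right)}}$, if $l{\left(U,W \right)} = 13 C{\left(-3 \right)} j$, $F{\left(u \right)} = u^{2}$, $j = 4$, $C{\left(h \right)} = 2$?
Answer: $\frac{\sqrt{105}}{104} \approx 0.098528$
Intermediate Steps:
$O{\left(p,f \right)} = 24$ ($O{\left(p,f \right)} = 24 + 0 = 24$)
$l{\left(U,W \right)} = 104$ ($l{\left(U,W \right)} = 13 \cdot 2 \cdot 4 = 13 \cdot 8 = 104$)
$\frac{\sqrt{F{\left(9 \right)} + O{\left(-10,-13 \right)}}}{l{\left(-100,\frac{42}{-18} \right)}} = \frac{\sqrt{9^{2} + 24}}{104} = \sqrt{81 + 24} \cdot \frac{1}{104} = \sqrt{105} \cdot \frac{1}{104} = \frac{\sqrt{105}}{104}$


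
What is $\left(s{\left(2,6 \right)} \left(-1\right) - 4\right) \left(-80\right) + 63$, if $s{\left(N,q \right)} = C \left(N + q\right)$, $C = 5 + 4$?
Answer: $6143$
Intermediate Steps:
$C = 9$
$s{\left(N,q \right)} = 9 N + 9 q$ ($s{\left(N,q \right)} = 9 \left(N + q\right) = 9 N + 9 q$)
$\left(s{\left(2,6 \right)} \left(-1\right) - 4\right) \left(-80\right) + 63 = \left(\left(9 \cdot 2 + 9 \cdot 6\right) \left(-1\right) - 4\right) \left(-80\right) + 63 = \left(\left(18 + 54\right) \left(-1\right) - 4\right) \left(-80\right) + 63 = \left(72 \left(-1\right) - 4\right) \left(-80\right) + 63 = \left(-72 - 4\right) \left(-80\right) + 63 = \left(-76\right) \left(-80\right) + 63 = 6080 + 63 = 6143$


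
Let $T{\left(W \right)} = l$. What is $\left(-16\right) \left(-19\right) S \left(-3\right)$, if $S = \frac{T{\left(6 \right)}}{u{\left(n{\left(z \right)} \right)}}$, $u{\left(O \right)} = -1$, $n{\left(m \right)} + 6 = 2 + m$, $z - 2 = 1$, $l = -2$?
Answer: $-1824$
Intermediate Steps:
$z = 3$ ($z = 2 + 1 = 3$)
$T{\left(W \right)} = -2$
$n{\left(m \right)} = -4 + m$ ($n{\left(m \right)} = -6 + \left(2 + m\right) = -4 + m$)
$S = 2$ ($S = - \frac{2}{-1} = \left(-2\right) \left(-1\right) = 2$)
$\left(-16\right) \left(-19\right) S \left(-3\right) = \left(-16\right) \left(-19\right) 2 \left(-3\right) = 304 \cdot 2 \left(-3\right) = 608 \left(-3\right) = -1824$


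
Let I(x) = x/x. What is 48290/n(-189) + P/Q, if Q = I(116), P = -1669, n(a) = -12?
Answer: -34159/6 ≈ -5693.2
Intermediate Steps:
I(x) = 1
Q = 1
48290/n(-189) + P/Q = 48290/(-12) - 1669/1 = 48290*(-1/12) - 1669*1 = -24145/6 - 1669 = -34159/6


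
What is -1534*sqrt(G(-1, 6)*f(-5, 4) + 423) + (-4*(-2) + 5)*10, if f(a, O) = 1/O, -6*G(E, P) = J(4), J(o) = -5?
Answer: 130 - 767*sqrt(60942)/6 ≈ -31428.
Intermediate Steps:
G(E, P) = 5/6 (G(E, P) = -1/6*(-5) = 5/6)
-1534*sqrt(G(-1, 6)*f(-5, 4) + 423) + (-4*(-2) + 5)*10 = -1534*sqrt((5/6)/4 + 423) + (-4*(-2) + 5)*10 = -1534*sqrt((5/6)*(1/4) + 423) + (8 + 5)*10 = -1534*sqrt(5/24 + 423) + 13*10 = -767*sqrt(60942)/6 + 130 = 130 - 767*sqrt(60942)/6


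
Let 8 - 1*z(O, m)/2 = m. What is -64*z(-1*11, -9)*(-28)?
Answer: 60928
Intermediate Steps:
z(O, m) = 16 - 2*m
-64*z(-1*11, -9)*(-28) = -64*(16 - 2*(-9))*(-28) = -64*(16 + 18)*(-28) = -64*34*(-28) = -2176*(-28) = 60928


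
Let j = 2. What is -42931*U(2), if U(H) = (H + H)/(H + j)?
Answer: -42931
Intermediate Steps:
U(H) = 2*H/(2 + H) (U(H) = (H + H)/(H + 2) = (2*H)/(2 + H) = 2*H/(2 + H))
-42931*U(2) = -85862*2/(2 + 2) = -85862*2/4 = -42931*1 = -42931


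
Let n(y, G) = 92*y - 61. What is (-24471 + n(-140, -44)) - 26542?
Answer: -63954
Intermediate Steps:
n(y, G) = -61 + 92*y
(-24471 + n(-140, -44)) - 26542 = (-24471 + (-61 + 92*(-140))) - 26542 = (-24471 + (-61 - 12880)) - 26542 = (-24471 - 12941) - 26542 = -37412 - 26542 = -63954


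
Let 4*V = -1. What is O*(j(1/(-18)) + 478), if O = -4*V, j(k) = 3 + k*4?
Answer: 4327/9 ≈ 480.78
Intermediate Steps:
V = -¼ (V = (¼)*(-1) = -¼ ≈ -0.25000)
j(k) = 3 + 4*k
O = 1 (O = -4*(-¼) = 1)
O*(j(1/(-18)) + 478) = 1*((3 + 4*(1/(-18))) + 478) = 1*((3 + 4*(1*(-1/18))) + 478) = 1*((3 + 4*(-1/18)) + 478) = 1*((3 - 2/9) + 478) = 1*(25/9 + 478) = 1*(4327/9) = 4327/9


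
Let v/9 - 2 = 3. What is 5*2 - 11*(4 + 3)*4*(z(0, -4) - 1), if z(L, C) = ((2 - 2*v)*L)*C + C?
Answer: 1550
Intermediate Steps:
v = 45 (v = 18 + 9*3 = 18 + 27 = 45)
z(L, C) = C - 88*C*L (z(L, C) = ((2 - 2*45)*L)*C + C = ((2 - 90)*L)*C + C = (-88*L)*C + C = -88*C*L + C = C - 88*C*L)
5*2 - 11*(4 + 3)*4*(z(0, -4) - 1) = 5*2 - 11*(4 + 3)*4*(-4*(1 - 88*0) - 1) = 10 - 11*7*4*(-4*(1 + 0) - 1) = 10 - 308*(-4*1 - 1) = 10 - 308*(-4 - 1) = 10 - 308*(-5) = 10 - 11*(-140) = 10 + 1540 = 1550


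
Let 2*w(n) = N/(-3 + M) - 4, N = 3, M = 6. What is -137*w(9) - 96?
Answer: 219/2 ≈ 109.50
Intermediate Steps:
w(n) = -3/2 (w(n) = (3/(-3 + 6) - 4)/2 = (3/3 - 4)/2 = (3*(1/3) - 4)/2 = (1 - 4)/2 = (1/2)*(-3) = -3/2)
-137*w(9) - 96 = -137*(-3/2) - 96 = 411/2 - 96 = 219/2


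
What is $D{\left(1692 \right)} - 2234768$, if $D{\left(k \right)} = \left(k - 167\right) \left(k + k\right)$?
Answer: $2925832$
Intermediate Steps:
$D{\left(k \right)} = 2 k \left(-167 + k\right)$ ($D{\left(k \right)} = \left(-167 + k\right) 2 k = 2 k \left(-167 + k\right)$)
$D{\left(1692 \right)} - 2234768 = 2 \cdot 1692 \left(-167 + 1692\right) - 2234768 = 2 \cdot 1692 \cdot 1525 - 2234768 = 5160600 - 2234768 = 2925832$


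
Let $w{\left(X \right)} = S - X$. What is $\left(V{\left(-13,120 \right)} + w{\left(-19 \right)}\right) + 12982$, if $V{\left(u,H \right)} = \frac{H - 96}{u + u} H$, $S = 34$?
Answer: $\frac{168015}{13} \approx 12924.0$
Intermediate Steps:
$w{\left(X \right)} = 34 - X$
$V{\left(u,H \right)} = \frac{H \left(-96 + H\right)}{2 u}$ ($V{\left(u,H \right)} = \frac{-96 + H}{2 u} H = \frac{H \left(-96 + H\right)}{2 u}$)
$\left(V{\left(-13,120 \right)} + w{\left(-19 \right)}\right) + 12982 = \left(\frac{1}{2} \cdot 120 \frac{1}{-13} \left(-96 + 120\right) + \left(34 - -19\right)\right) + 12982 = \left(\frac{1}{2} \cdot 120 \left(- \frac{1}{13}\right) 24 + \left(34 + 19\right)\right) + 12982 = \left(- \frac{1440}{13} + 53\right) + 12982 = - \frac{751}{13} + 12982 = \frac{168015}{13}$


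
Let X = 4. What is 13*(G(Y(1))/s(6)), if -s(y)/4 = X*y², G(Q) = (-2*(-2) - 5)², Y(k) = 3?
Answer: -13/576 ≈ -0.022569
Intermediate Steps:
G(Q) = 1 (G(Q) = (4 - 5)² = (-1)² = 1)
s(y) = -16*y²
13*(G(Y(1))/s(6)) = 13*(1/(-16*6²)) = 13*(1/(-16*36)) = 13*(1/(-576)) = 13*(1*(-1/576)) = 13*(-1/576) = -13/576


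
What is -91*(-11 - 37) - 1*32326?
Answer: -27958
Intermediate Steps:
-91*(-11 - 37) - 1*32326 = -91*(-48) - 32326 = 4368 - 32326 = -27958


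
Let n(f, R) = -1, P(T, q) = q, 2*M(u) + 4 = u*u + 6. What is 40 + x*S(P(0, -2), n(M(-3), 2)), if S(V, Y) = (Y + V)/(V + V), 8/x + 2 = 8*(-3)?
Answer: 517/13 ≈ 39.769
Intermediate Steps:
M(u) = 1 + u²/2 (M(u) = -2 + (u*u + 6)/2 = -2 + (u² + 6)/2 = -2 + (6 + u²)/2 = -2 + (3 + u²/2) = 1 + u²/2)
x = -4/13 (x = 8/(-2 + 8*(-3)) = 8/(-2 - 24) = 8/(-26) = 8*(-1/26) = -4/13 ≈ -0.30769)
S(V, Y) = (V + Y)/(2*V) (S(V, Y) = (V + Y)/((2*V)) = (V + Y)*(1/(2*V)) = (V + Y)/(2*V))
40 + x*S(P(0, -2), n(M(-3), 2)) = 40 - 2*(-2 - 1)/(13*(-2)) = 40 - 2*(-1)*(-3)/(13*2) = 40 - 4/13*¾ = 40 - 3/13 = 517/13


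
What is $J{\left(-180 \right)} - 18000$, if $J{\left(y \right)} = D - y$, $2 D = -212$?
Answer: $-17926$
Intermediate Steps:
$D = -106$ ($D = \frac{1}{2} \left(-212\right) = -106$)
$J{\left(y \right)} = -106 - y$
$J{\left(-180 \right)} - 18000 = \left(-106 - -180\right) - 18000 = \left(-106 + 180\right) - 18000 = 74 - 18000 = -17926$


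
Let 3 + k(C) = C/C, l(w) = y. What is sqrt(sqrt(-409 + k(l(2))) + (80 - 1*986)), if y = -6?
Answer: sqrt(-906 + I*sqrt(411)) ≈ 0.3367 + 30.102*I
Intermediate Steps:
l(w) = -6
k(C) = -2 (k(C) = -3 + C/C = -3 + 1 = -2)
sqrt(sqrt(-409 + k(l(2))) + (80 - 1*986)) = sqrt(sqrt(-409 - 2) + (80 - 1*986)) = sqrt(sqrt(-411) + (80 - 986)) = sqrt(I*sqrt(411) - 906) = sqrt(-906 + I*sqrt(411))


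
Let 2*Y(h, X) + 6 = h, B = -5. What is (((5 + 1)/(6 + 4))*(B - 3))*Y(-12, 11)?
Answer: 216/5 ≈ 43.200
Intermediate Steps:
Y(h, X) = -3 + h/2
(((5 + 1)/(6 + 4))*(B - 3))*Y(-12, 11) = (((5 + 1)/(6 + 4))*(-5 - 3))*(-3 + (½)*(-12)) = ((6/10)*(-8))*(-3 - 6) = ((6*(⅒))*(-8))*(-9) = ((⅗)*(-8))*(-9) = -24/5*(-9) = 216/5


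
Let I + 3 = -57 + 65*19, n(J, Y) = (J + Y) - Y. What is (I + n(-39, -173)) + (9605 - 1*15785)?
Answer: -5044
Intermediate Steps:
n(J, Y) = J
I = 1175 (I = -3 + (-57 + 65*19) = -3 + (-57 + 1235) = -3 + 1178 = 1175)
(I + n(-39, -173)) + (9605 - 1*15785) = (1175 - 39) + (9605 - 1*15785) = 1136 + (9605 - 15785) = 1136 - 6180 = -5044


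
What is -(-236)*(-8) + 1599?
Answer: -289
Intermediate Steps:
-(-236)*(-8) + 1599 = -59*32 + 1599 = -1888 + 1599 = -289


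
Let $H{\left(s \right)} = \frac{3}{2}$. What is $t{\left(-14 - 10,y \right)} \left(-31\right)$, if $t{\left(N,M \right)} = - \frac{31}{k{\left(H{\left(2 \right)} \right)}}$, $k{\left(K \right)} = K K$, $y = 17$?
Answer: $\frac{3844}{9} \approx 427.11$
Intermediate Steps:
$H{\left(s \right)} = \frac{3}{2}$ ($H{\left(s \right)} = 3 \cdot \frac{1}{2} = \frac{3}{2}$)
$k{\left(K \right)} = K^{2}$
$t{\left(N,M \right)} = - \frac{124}{9}$ ($t{\left(N,M \right)} = - \frac{31}{\left(\frac{3}{2}\right)^{2}} = - \frac{31}{\frac{9}{4}} = \left(-31\right) \frac{4}{9} = - \frac{124}{9}$)
$t{\left(-14 - 10,y \right)} \left(-31\right) = \left(- \frac{124}{9}\right) \left(-31\right) = \frac{3844}{9}$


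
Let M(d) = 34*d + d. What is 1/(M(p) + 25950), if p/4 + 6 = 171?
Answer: 1/49050 ≈ 2.0387e-5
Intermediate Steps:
p = 660 (p = -24 + 4*171 = -24 + 684 = 660)
M(d) = 35*d
1/(M(p) + 25950) = 1/(35*660 + 25950) = 1/(23100 + 25950) = 1/49050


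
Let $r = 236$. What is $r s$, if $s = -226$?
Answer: $-53336$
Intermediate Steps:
$r s = 236 \left(-226\right) = -53336$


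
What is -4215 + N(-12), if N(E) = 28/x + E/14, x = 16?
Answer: -117995/28 ≈ -4214.1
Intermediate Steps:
N(E) = 7/4 + E/14 (N(E) = 28/16 + E/14 = 28*(1/16) + E*(1/14) = 7/4 + E/14)
-4215 + N(-12) = -4215 + (7/4 + (1/14)*(-12)) = -4215 + (7/4 - 6/7) = -4215 + 25/28 = -117995/28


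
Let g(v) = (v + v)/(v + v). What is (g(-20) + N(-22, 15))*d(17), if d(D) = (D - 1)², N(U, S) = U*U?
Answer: 124160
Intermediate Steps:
N(U, S) = U²
d(D) = (-1 + D)²
g(v) = 1 (g(v) = (2*v)/((2*v)) = (2*v)*(1/(2*v)) = 1)
(g(-20) + N(-22, 15))*d(17) = (1 + (-22)²)*(-1 + 17)² = (1 + 484)*16² = 485*256 = 124160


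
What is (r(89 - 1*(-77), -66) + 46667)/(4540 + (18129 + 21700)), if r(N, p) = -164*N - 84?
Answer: 19359/44369 ≈ 0.43632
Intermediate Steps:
r(N, p) = -84 - 164*N
(r(89 - 1*(-77), -66) + 46667)/(4540 + (18129 + 21700)) = ((-84 - 164*(89 - 1*(-77))) + 46667)/(4540 + (18129 + 21700)) = ((-84 - 164*(89 + 77)) + 46667)/(4540 + 39829) = ((-84 - 164*166) + 46667)/44369 = ((-84 - 27224) + 46667)*(1/44369) = (-27308 + 46667)*(1/44369) = 19359*(1/44369) = 19359/44369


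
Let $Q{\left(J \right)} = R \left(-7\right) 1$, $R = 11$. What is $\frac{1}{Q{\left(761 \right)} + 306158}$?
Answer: $\frac{1}{306081} \approx 3.2671 \cdot 10^{-6}$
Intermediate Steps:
$Q{\left(J \right)} = -77$ ($Q{\left(J \right)} = 11 \left(-7\right) 1 = \left(-77\right) 1 = -77$)
$\frac{1}{Q{\left(761 \right)} + 306158} = \frac{1}{-77 + 306158} = \frac{1}{306081}$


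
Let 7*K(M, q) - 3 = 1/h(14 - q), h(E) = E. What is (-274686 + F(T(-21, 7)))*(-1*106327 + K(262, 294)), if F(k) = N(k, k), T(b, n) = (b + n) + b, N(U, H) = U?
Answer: 57251878652401/1960 ≈ 2.9210e+10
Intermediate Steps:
T(b, n) = n + 2*b
F(k) = k
K(M, q) = 3/7 + 1/(7*(14 - q))
(-274686 + F(T(-21, 7)))*(-1*106327 + K(262, 294)) = (-274686 + (7 + 2*(-21)))*(-1*106327 + (-43 + 3*294)/(7*(-14 + 294))) = (-274686 + (7 - 42))*(-106327 + (1/7)*(-43 + 882)/280) = (-274686 - 35)*(-106327 + (1/7)*(1/280)*839) = -274721*(-106327 + 839/1960) = -274721*(-208400081/1960) = 57251878652401/1960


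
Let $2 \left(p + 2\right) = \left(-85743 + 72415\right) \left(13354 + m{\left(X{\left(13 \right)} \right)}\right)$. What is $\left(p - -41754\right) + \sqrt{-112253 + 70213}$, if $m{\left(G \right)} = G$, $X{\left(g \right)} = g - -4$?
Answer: $-89062592 + 2 i \sqrt{10510} \approx -8.9063 \cdot 10^{7} + 205.04 i$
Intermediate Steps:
$X{\left(g \right)} = 4 + g$ ($X{\left(g \right)} = g + 4 = 4 + g$)
$p = -89104346$ ($p = -2 + \frac{\left(-85743 + 72415\right) \left(13354 + \left(4 + 13\right)\right)}{2} = -2 + \frac{\left(-13328\right) \left(13354 + 17\right)}{2} = -2 + \frac{\left(-13328\right) 13371}{2} = -2 + \frac{1}{2} \left(-178208688\right) = -2 - 89104344 = -89104346$)
$\left(p - -41754\right) + \sqrt{-112253 + 70213} = \left(-89104346 - -41754\right) + \sqrt{-112253 + 70213} = \left(-89104346 + 41754\right) + \sqrt{-42040} = -89062592 + 2 i \sqrt{10510}$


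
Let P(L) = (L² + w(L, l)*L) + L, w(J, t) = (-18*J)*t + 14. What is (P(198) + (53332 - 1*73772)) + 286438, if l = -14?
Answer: 10187580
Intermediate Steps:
w(J, t) = 14 - 18*J*t (w(J, t) = -18*J*t + 14 = 14 - 18*J*t)
P(L) = L + L² + L*(14 + 252*L) (P(L) = (L² + (14 - 18*L*(-14))*L) + L = (L² + (14 + 252*L)*L) + L = (L² + L*(14 + 252*L)) + L = L + L² + L*(14 + 252*L))
(P(198) + (53332 - 1*73772)) + 286438 = (198*(15 + 253*198) + (53332 - 1*73772)) + 286438 = (198*(15 + 50094) + (53332 - 73772)) + 286438 = (198*50109 - 20440) + 286438 = (9921582 - 20440) + 286438 = 9901142 + 286438 = 10187580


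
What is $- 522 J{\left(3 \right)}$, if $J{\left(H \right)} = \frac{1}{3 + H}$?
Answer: $-87$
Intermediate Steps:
$- 522 J{\left(3 \right)} = - \frac{522}{3 + 3} = - \frac{522}{6} = \left(-522\right) \frac{1}{6} = -87$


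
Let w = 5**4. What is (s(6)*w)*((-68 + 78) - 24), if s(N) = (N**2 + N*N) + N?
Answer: -682500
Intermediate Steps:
w = 625
s(N) = N + 2*N**2 (s(N) = (N**2 + N**2) + N = 2*N**2 + N = N + 2*N**2)
(s(6)*w)*((-68 + 78) - 24) = ((6*(1 + 2*6))*625)*((-68 + 78) - 24) = ((6*(1 + 12))*625)*(10 - 24) = ((6*13)*625)*(-14) = (78*625)*(-14) = 48750*(-14) = -682500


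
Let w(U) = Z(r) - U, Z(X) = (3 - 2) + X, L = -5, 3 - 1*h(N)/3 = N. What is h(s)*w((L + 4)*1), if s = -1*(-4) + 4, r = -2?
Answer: 0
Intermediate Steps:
s = 8 (s = 4 + 4 = 8)
h(N) = 9 - 3*N
Z(X) = 1 + X
w(U) = -1 - U (w(U) = (1 - 2) - U = -1 - U)
h(s)*w((L + 4)*1) = (9 - 3*8)*(-1 - (-5 + 4)) = (9 - 24)*(-1 - (-1)) = -15*(-1 - 1*(-1)) = -15*(-1 + 1) = -15*0 = 0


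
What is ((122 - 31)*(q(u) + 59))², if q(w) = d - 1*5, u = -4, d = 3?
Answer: 26904969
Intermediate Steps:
q(w) = -2 (q(w) = 3 - 1*5 = 3 - 5 = -2)
((122 - 31)*(q(u) + 59))² = ((122 - 31)*(-2 + 59))² = (91*57)² = 5187² = 26904969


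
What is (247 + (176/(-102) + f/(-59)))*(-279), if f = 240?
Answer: -67498563/1003 ≈ -67297.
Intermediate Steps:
(247 + (176/(-102) + f/(-59)))*(-279) = (247 + (176/(-102) + 240/(-59)))*(-279) = (247 + (176*(-1/102) + 240*(-1/59)))*(-279) = (247 + (-88/51 - 240/59))*(-279) = (247 - 17432/3009)*(-279) = (725791/3009)*(-279) = -67498563/1003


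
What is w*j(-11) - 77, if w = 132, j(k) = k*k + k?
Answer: 14443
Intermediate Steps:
j(k) = k + k**2 (j(k) = k**2 + k = k + k**2)
w*j(-11) - 77 = 132*(-11*(1 - 11)) - 77 = 132*(-11*(-10)) - 77 = 132*110 - 77 = 14520 - 77 = 14443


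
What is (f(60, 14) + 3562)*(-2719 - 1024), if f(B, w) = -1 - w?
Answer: -13276421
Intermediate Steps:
(f(60, 14) + 3562)*(-2719 - 1024) = ((-1 - 1*14) + 3562)*(-2719 - 1024) = ((-1 - 14) + 3562)*(-3743) = (-15 + 3562)*(-3743) = 3547*(-3743) = -13276421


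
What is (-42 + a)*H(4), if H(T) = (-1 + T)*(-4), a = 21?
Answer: 252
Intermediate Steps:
H(T) = 4 - 4*T
(-42 + a)*H(4) = (-42 + 21)*(4 - 4*4) = -21*(4 - 16) = -21*(-12) = 252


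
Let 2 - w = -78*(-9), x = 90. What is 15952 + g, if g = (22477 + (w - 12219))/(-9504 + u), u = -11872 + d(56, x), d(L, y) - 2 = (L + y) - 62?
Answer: 169804261/10645 ≈ 15952.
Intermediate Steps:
d(L, y) = -60 + L + y (d(L, y) = 2 + ((L + y) - 62) = 2 + (-62 + L + y) = -60 + L + y)
w = -700 (w = 2 - (-78)*(-9) = 2 - 1*702 = 2 - 702 = -700)
u = -11786 (u = -11872 + (-60 + 56 + 90) = -11872 + 86 = -11786)
g = -4779/10645 (g = (22477 + (-700 - 12219))/(-9504 - 11786) = (22477 - 12919)/(-21290) = 9558*(-1/21290) = -4779/10645 ≈ -0.44894)
15952 + g = 15952 - 4779/10645 = 169804261/10645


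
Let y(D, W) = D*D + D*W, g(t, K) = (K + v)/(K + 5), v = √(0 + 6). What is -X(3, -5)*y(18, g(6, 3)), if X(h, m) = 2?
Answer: -1323/2 - 9*√6/2 ≈ -672.52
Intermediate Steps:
v = √6 ≈ 2.4495
g(t, K) = (K + √6)/(5 + K) (g(t, K) = (K + √6)/(K + 5) = (K + √6)/(5 + K))
y(D, W) = D² + D*W
-X(3, -5)*y(18, g(6, 3)) = -2*18*(18 + (3 + √6)/(5 + 3)) = -2*18*(18 + (3 + √6)/8) = -2*18*(18 + (3/8 + √6/8)) = -2*18*(147/8 + √6/8) = -2*(1323/4 + 9*√6/4) = -(1323/2 + 9*√6/2) = -1323/2 - 9*√6/2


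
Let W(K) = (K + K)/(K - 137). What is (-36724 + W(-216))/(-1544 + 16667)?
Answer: -12963140/5338419 ≈ -2.4283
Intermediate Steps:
W(K) = 2*K/(-137 + K) (W(K) = (2*K)/(-137 + K) = 2*K/(-137 + K))
(-36724 + W(-216))/(-1544 + 16667) = (-36724 + 2*(-216)/(-137 - 216))/(-1544 + 16667) = (-36724 + 2*(-216)/(-353))/15123 = (-36724 + 2*(-216)*(-1/353))*(1/15123) = (-36724 + 432/353)*(1/15123) = -12963140/353*1/15123 = -12963140/5338419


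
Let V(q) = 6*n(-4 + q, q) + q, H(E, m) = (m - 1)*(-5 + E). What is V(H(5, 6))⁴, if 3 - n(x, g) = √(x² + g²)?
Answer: 1296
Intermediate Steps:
n(x, g) = 3 - √(g² + x²) (n(x, g) = 3 - √(x² + g²) = 3 - √(g² + x²))
H(E, m) = (-1 + m)*(-5 + E)
V(q) = 18 + q - 6*√(q² + (-4 + q)²) (V(q) = 6*(3 - √(q² + (-4 + q)²)) + q = (18 - 6*√(q² + (-4 + q)²)) + q = 18 + q - 6*√(q² + (-4 + q)²))
V(H(5, 6))⁴ = (18 + (5 - 1*5 - 5*6 + 5*6) - 6*√((5 - 1*5 - 5*6 + 5*6)² + (-4 + (5 - 1*5 - 5*6 + 5*6))²))⁴ = (18 + (5 - 5 - 30 + 30) - 6*√((5 - 5 - 30 + 30)² + (-4 + (5 - 5 - 30 + 30))²))⁴ = (18 + 0 - 6*√(0² + (-4 + 0)²))⁴ = (18 + 0 - 6*√(0 + (-4)²))⁴ = (18 + 0 - 6*√(0 + 16))⁴ = (18 + 0 - 6*√16)⁴ = (18 + 0 - 6*4)⁴ = (18 + 0 - 24)⁴ = (-6)⁴ = 1296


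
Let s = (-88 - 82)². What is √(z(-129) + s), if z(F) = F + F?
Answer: √28642 ≈ 169.24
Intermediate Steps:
z(F) = 2*F
s = 28900 (s = (-170)² = 28900)
√(z(-129) + s) = √(2*(-129) + 28900) = √(-258 + 28900) = √28642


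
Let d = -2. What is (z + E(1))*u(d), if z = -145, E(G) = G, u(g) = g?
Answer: 288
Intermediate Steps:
(z + E(1))*u(d) = (-145 + 1)*(-2) = -144*(-2) = 288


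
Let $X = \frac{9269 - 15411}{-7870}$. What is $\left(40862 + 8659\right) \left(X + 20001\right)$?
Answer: $\frac{3897649644126}{3935} \approx 9.9051 \cdot 10^{8}$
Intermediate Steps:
$X = \frac{3071}{3935}$ ($X = \left(-6142\right) \left(- \frac{1}{7870}\right) = \frac{3071}{3935} \approx 0.78043$)
$\left(40862 + 8659\right) \left(X + 20001\right) = \left(40862 + 8659\right) \left(\frac{3071}{3935} + 20001\right) = 49521 \cdot \frac{78707006}{3935} = \frac{3897649644126}{3935}$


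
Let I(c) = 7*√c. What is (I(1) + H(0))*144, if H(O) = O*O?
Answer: 1008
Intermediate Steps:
H(O) = O²
(I(1) + H(0))*144 = (7*√1 + 0²)*144 = (7*1 + 0)*144 = (7 + 0)*144 = 7*144 = 1008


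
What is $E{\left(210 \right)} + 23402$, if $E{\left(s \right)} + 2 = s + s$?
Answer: $23820$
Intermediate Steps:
$E{\left(s \right)} = -2 + 2 s$ ($E{\left(s \right)} = -2 + \left(s + s\right) = -2 + 2 s$)
$E{\left(210 \right)} + 23402 = \left(-2 + 2 \cdot 210\right) + 23402 = \left(-2 + 420\right) + 23402 = 418 + 23402 = 23820$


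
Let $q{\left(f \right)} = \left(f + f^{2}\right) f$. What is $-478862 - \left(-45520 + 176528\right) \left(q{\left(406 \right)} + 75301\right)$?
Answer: $-8798963230286$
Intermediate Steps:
$q{\left(f \right)} = f \left(f + f^{2}\right)$
$-478862 - \left(-45520 + 176528\right) \left(q{\left(406 \right)} + 75301\right) = -478862 - \left(-45520 + 176528\right) \left(406^{2} \left(1 + 406\right) + 75301\right) = -478862 - 131008 \left(164836 \cdot 407 + 75301\right) = -478862 - 131008 \left(67088252 + 75301\right) = -478862 - 131008 \cdot 67163553 = -478862 - 8798962751424 = -8798963230286$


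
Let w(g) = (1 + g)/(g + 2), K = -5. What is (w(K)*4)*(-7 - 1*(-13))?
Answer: 32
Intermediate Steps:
w(g) = (1 + g)/(2 + g)
(w(K)*4)*(-7 - 1*(-13)) = (((1 - 5)/(2 - 5))*4)*(-7 - 1*(-13)) = ((-4/(-3))*4)*(-7 + 13) = (-⅓*(-4)*4)*6 = ((4/3)*4)*6 = (16/3)*6 = 32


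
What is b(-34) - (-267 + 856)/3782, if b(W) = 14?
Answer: 1689/122 ≈ 13.844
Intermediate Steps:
b(-34) - (-267 + 856)/3782 = 14 - (-267 + 856)/3782 = 14 - 589/3782 = 14 - 1*19/122 = 14 - 19/122 = 1689/122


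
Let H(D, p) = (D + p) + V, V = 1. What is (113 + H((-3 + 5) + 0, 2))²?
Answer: 13924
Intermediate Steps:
H(D, p) = 1 + D + p (H(D, p) = (D + p) + 1 = 1 + D + p)
(113 + H((-3 + 5) + 0, 2))² = (113 + (1 + ((-3 + 5) + 0) + 2))² = (113 + (1 + (2 + 0) + 2))² = (113 + (1 + 2 + 2))² = (113 + 5)² = 118² = 13924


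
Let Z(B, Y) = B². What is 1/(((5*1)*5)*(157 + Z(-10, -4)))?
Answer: 1/6425 ≈ 0.00015564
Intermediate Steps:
1/(((5*1)*5)*(157 + Z(-10, -4))) = 1/(((5*1)*5)*(157 + (-10)²)) = 1/((5*5)*(157 + 100)) = 1/(25*257) = 1/6425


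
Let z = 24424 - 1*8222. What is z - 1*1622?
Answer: 14580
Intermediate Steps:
z = 16202 (z = 24424 - 8222 = 16202)
z - 1*1622 = 16202 - 1*1622 = 16202 - 1622 = 14580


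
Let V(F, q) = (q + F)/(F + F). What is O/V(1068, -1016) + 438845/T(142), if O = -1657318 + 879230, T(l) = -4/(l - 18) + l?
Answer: -1828434209257/57213 ≈ -3.1958e+7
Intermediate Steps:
V(F, q) = (F + q)/(2*F) (V(F, q) = (F + q)/((2*F)) = (F + q)*(1/(2*F)) = (F + q)/(2*F))
T(l) = l - 4/(-18 + l) (T(l) = -4/(-18 + l) + l = l - 4/(-18 + l))
O = -778088
O/V(1068, -1016) + 438845/T(142) = -778088*2136/(1068 - 1016) + 438845/(((-4 + 142² - 18*142)/(-18 + 142))) = -778088/((½)*(1/1068)*52) + 438845/(((-4 + 20164 - 2556)/124)) = -778088/13/534 + 438845/(((1/124)*17604)) = -778088*534/13 + 438845/(4401/31) = -415498992/13 + 438845*(31/4401) = -415498992/13 + 13604195/4401 = -1828434209257/57213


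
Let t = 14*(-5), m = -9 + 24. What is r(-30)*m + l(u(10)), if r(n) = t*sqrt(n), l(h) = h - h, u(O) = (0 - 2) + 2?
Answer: -1050*I*sqrt(30) ≈ -5751.1*I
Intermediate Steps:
u(O) = 0 (u(O) = -2 + 2 = 0)
l(h) = 0
m = 15
t = -70
r(n) = -70*sqrt(n)
r(-30)*m + l(u(10)) = -70*I*sqrt(30)*15 + 0 = -1050*I*sqrt(30) + 0 = -1050*I*sqrt(30)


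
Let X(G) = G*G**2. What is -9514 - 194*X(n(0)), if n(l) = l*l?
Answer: -9514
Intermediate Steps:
n(l) = l**2
X(G) = G**3
-9514 - 194*X(n(0)) = -9514 - 194*(0**2)**3 = -9514 - 194*0**3 = -9514 - 194*0 = -9514 + 0 = -9514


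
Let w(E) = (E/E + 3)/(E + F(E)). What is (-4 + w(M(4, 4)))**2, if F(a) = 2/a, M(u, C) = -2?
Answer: 256/9 ≈ 28.444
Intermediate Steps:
w(E) = 4/(E + 2/E) (w(E) = (E/E + 3)/(E + 2/E) = (1 + 3)/(E + 2/E) = 4/(E + 2/E))
(-4 + w(M(4, 4)))**2 = (-4 + 4*(-2)/(2 + (-2)**2))**2 = (-4 + 4*(-2)/(2 + 4))**2 = (-4 + 4*(-2)/6)**2 = (-4 + 4*(-2)*(1/6))**2 = (-4 - 4/3)**2 = (-16/3)**2 = 256/9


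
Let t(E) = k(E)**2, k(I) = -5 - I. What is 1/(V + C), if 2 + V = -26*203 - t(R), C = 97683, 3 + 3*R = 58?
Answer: 9/826727 ≈ 1.0886e-5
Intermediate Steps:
R = 55/3 (R = -1 + (1/3)*58 = -1 + 58/3 = 55/3 ≈ 18.333)
t(E) = (-5 - E)**2
V = -52420/9 (V = -2 + (-26*203 - (5 + 55/3)**2) = -2 + (-5278 - (70/3)**2) = -2 + (-5278 - 1*4900/9) = -2 + (-5278 - 4900/9) = -2 - 52402/9 = -52420/9 ≈ -5824.4)
1/(V + C) = 1/(-52420/9 + 97683) = 1/(826727/9) = 9/826727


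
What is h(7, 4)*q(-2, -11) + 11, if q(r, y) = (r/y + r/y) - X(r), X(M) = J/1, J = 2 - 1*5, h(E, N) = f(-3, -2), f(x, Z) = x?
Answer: 10/11 ≈ 0.90909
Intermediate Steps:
h(E, N) = -3
J = -3 (J = 2 - 5 = -3)
X(M) = -3 (X(M) = -3/1 = -3*1 = -3)
q(r, y) = 3 + 2*r/y (q(r, y) = (r/y + r/y) - 1*(-3) = 2*r/y + 3 = 3 + 2*r/y)
h(7, 4)*q(-2, -11) + 11 = -3*(3 + 2*(-2)/(-11)) + 11 = -3*(3 + 2*(-2)*(-1/11)) + 11 = -3*(3 + 4/11) + 11 = -3*37/11 + 11 = -111/11 + 11 = 10/11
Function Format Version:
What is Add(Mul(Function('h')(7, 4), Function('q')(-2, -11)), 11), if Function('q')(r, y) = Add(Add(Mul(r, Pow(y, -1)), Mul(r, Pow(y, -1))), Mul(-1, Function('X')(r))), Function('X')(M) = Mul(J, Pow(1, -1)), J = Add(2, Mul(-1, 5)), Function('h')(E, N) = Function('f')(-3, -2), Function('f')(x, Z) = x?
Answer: Rational(10, 11) ≈ 0.90909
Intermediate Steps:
Function('h')(E, N) = -3
J = -3 (J = Add(2, -5) = -3)
Function('X')(M) = -3 (Function('X')(M) = Mul(-3, Pow(1, -1)) = Mul(-3, 1) = -3)
Function('q')(r, y) = Add(3, Mul(2, r, Pow(y, -1))) (Function('q')(r, y) = Add(Add(Mul(r, Pow(y, -1)), Mul(r, Pow(y, -1))), Mul(-1, -3)) = Add(Mul(2, r, Pow(y, -1)), 3) = Add(3, Mul(2, r, Pow(y, -1))))
Add(Mul(Function('h')(7, 4), Function('q')(-2, -11)), 11) = Add(Mul(-3, Add(3, Mul(2, -2, Pow(-11, -1)))), 11) = Add(Mul(-3, Add(3, Mul(2, -2, Rational(-1, 11)))), 11) = Add(Mul(-3, Add(3, Rational(4, 11))), 11) = Add(Mul(-3, Rational(37, 11)), 11) = Add(Rational(-111, 11), 11) = Rational(10, 11)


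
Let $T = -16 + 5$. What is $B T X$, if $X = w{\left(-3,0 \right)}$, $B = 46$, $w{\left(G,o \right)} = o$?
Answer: $0$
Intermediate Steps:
$T = -11$
$X = 0$
$B T X = 46 \left(-11\right) 0 = \left(-506\right) 0 = 0$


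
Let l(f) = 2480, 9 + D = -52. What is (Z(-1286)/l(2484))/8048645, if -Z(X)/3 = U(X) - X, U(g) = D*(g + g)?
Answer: -237267/9980319800 ≈ -2.3773e-5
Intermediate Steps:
D = -61 (D = -9 - 52 = -61)
U(g) = -122*g (U(g) = -61*(g + g) = -122*g)
Z(X) = 369*X (Z(X) = -3*(-122*X - X) = -(-369)*X = 369*X)
(Z(-1286)/l(2484))/8048645 = ((369*(-1286))/2480)/8048645 = -474534*1/2480*(1/8048645) = -237267/1240*1/8048645 = -237267/9980319800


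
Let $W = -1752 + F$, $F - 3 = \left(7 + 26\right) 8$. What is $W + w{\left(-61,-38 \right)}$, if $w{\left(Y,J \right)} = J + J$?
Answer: $-1561$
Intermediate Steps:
$w{\left(Y,J \right)} = 2 J$
$F = 267$ ($F = 3 + \left(7 + 26\right) 8 = 3 + 33 \cdot 8 = 3 + 264 = 267$)
$W = -1485$ ($W = -1752 + 267 = -1485$)
$W + w{\left(-61,-38 \right)} = -1485 + 2 \left(-38\right) = -1485 - 76 = -1561$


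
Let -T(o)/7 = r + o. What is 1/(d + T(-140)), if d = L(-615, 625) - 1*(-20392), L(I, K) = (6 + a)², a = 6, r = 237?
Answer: 1/19857 ≈ 5.0360e-5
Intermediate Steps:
L(I, K) = 144 (L(I, K) = (6 + 6)² = 12² = 144)
T(o) = -1659 - 7*o (T(o) = -7*(237 + o) = -1659 - 7*o)
d = 20536 (d = 144 - 1*(-20392) = 144 + 20392 = 20536)
1/(d + T(-140)) = 1/(20536 + (-1659 - 7*(-140))) = 1/(20536 + (-1659 + 980)) = 1/(20536 - 679) = 1/19857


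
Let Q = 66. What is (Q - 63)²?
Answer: 9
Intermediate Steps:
(Q - 63)² = (66 - 63)² = 3² = 9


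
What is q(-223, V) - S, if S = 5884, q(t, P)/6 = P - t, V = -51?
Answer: -4852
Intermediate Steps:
q(t, P) = -6*t + 6*P (q(t, P) = 6*(P - t) = -6*t + 6*P)
q(-223, V) - S = (-6*(-223) + 6*(-51)) - 1*5884 = (1338 - 306) - 5884 = 1032 - 5884 = -4852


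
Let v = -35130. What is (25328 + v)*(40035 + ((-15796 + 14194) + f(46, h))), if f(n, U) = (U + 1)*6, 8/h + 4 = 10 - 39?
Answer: -4144413026/11 ≈ -3.7676e+8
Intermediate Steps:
h = -8/33 (h = 8/(-4 + (10 - 39)) = 8/(-4 - 29) = 8/(-33) = 8*(-1/33) = -8/33 ≈ -0.24242)
f(n, U) = 6 + 6*U (f(n, U) = (1 + U)*6 = 6 + 6*U)
(25328 + v)*(40035 + ((-15796 + 14194) + f(46, h))) = (25328 - 35130)*(40035 + ((-15796 + 14194) + (6 + 6*(-8/33)))) = -9802*(40035 + (-1602 + (6 - 16/11))) = -9802*(40035 + (-1602 + 50/11)) = -9802*(40035 - 17572/11) = -9802*422813/11 = -4144413026/11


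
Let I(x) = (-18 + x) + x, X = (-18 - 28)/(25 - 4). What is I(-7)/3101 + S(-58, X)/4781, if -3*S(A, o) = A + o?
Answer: -816976/133432929 ≈ -0.0061227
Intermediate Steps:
X = -46/21 ≈ -2.1905
I(x) = -18 + 2*x
S(A, o) = -A/3 - o/3 (S(A, o) = -(A + o)/3 = -A/3 - o/3)
I(-7)/3101 + S(-58, X)/4781 = (-18 + 2*(-7))/3101 + (-⅓*(-58) - ⅓*(-46/21))/4781 = (-18 - 14)*(1/3101) + (58/3 + 46/63)*(1/4781) = -32*1/3101 + (1264/63)*(1/4781) = -32/3101 + 1264/301203 = -816976/133432929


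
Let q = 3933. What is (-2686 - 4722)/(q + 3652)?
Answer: -7408/7585 ≈ -0.97666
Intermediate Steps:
(-2686 - 4722)/(q + 3652) = (-2686 - 4722)/(3933 + 3652) = -7408/7585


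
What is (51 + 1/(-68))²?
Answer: 12020089/4624 ≈ 2599.5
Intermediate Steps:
(51 + 1/(-68))² = (51 - 1/68)² = (3467/68)² = 12020089/4624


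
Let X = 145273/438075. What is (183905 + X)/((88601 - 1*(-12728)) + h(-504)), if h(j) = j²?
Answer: 80564328148/155667760875 ≈ 0.51754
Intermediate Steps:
X = 145273/438075 (X = 145273*(1/438075) = 145273/438075 ≈ 0.33162)
(183905 + X)/((88601 - 1*(-12728)) + h(-504)) = (183905 + 145273/438075)/((88601 - 1*(-12728)) + (-504)²) = 80564328148/(438075*((88601 + 12728) + 254016)) = 80564328148/(438075*(101329 + 254016)) = (80564328148/438075)/355345 = (80564328148/438075)*(1/355345) = 80564328148/155667760875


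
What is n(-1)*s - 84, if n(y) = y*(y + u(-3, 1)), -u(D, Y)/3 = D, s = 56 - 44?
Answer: -180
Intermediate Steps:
s = 12
u(D, Y) = -3*D
n(y) = y*(9 + y) (n(y) = y*(y - 3*(-3)) = y*(y + 9) = y*(9 + y))
n(-1)*s - 84 = -(9 - 1)*12 - 84 = -1*8*12 - 84 = -8*12 - 84 = -96 - 84 = -180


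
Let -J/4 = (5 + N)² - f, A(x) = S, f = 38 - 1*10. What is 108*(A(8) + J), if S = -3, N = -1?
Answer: 4860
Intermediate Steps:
f = 28 (f = 38 - 10 = 28)
A(x) = -3
J = 48 (J = -4*((5 - 1)² - 1*28) = -4*(4² - 28) = -4*(16 - 28) = -4*(-12) = 48)
108*(A(8) + J) = 108*(-3 + 48) = 108*45 = 4860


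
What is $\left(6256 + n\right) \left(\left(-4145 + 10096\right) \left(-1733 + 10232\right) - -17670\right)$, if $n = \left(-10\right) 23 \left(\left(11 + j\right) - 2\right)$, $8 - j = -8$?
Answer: $25601180814$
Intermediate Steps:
$j = 16$ ($j = 8 - -8 = 8 + 8 = 16$)
$n = -5750$ ($n = \left(-10\right) 23 \left(\left(11 + 16\right) - 2\right) = - 230 \left(27 - 2\right) = \left(-230\right) 25 = -5750$)
$\left(6256 + n\right) \left(\left(-4145 + 10096\right) \left(-1733 + 10232\right) - -17670\right) = \left(6256 - 5750\right) \left(\left(-4145 + 10096\right) \left(-1733 + 10232\right) - -17670\right) = 506 \left(5951 \cdot 8499 + 17670\right) = 506 \left(50577549 + 17670\right) = 506 \cdot 50595219 = 25601180814$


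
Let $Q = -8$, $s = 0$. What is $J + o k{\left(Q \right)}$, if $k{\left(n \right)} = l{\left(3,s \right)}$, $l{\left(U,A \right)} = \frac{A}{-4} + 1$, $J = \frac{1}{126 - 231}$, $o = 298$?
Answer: $\frac{31289}{105} \approx 297.99$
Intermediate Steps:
$J = - \frac{1}{105}$ ($J = \frac{1}{-105} = - \frac{1}{105} \approx -0.0095238$)
$l{\left(U,A \right)} = 1 - \frac{A}{4}$ ($l{\left(U,A \right)} = - \frac{A}{4} + 1 = 1 - \frac{A}{4}$)
$k{\left(n \right)} = 1$ ($k{\left(n \right)} = 1 - 0 = 1 + 0 = 1$)
$J + o k{\left(Q \right)} = - \frac{1}{105} + 298 \cdot 1 = - \frac{1}{105} + 298 = \frac{31289}{105}$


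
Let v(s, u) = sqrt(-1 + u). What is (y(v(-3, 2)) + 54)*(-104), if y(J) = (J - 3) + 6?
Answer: -6032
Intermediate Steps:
y(J) = 3 + J (y(J) = (-3 + J) + 6 = 3 + J)
(y(v(-3, 2)) + 54)*(-104) = ((3 + sqrt(-1 + 2)) + 54)*(-104) = ((3 + sqrt(1)) + 54)*(-104) = ((3 + 1) + 54)*(-104) = (4 + 54)*(-104) = 58*(-104) = -6032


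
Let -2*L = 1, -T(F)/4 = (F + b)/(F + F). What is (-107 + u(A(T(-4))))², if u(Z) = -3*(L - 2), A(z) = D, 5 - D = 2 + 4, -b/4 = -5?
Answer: 39601/4 ≈ 9900.3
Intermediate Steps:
b = 20 (b = -4*(-5) = 20)
T(F) = -2*(20 + F)/F (T(F) = -4*(F + 20)/(F + F) = -4*(20 + F)/(2*F) = -4*(20 + F)*1/(2*F) = -2*(20 + F)/F)
L = -½ (L = -½*1 = -½ ≈ -0.50000)
D = -1 (D = 5 - (2 + 4) = 5 - 1*6 = 5 - 6 = -1)
A(z) = -1
u(Z) = 15/2 (u(Z) = -3*(-½ - 2) = -3*(-5/2) = 15/2)
(-107 + u(A(T(-4))))² = (-107 + 15/2)² = (-199/2)² = 39601/4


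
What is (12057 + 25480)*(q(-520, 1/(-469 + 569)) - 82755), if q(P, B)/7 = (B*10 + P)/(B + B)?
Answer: -9936794640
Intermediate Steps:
q(P, B) = 7*(P + 10*B)/(2*B) (q(P, B) = 7*((B*10 + P)/(B + B)) = 7*((10*B + P)/((2*B))) = 7*((P + 10*B)*(1/(2*B))) = 7*((P + 10*B)/(2*B)) = 7*(P + 10*B)/(2*B))
(12057 + 25480)*(q(-520, 1/(-469 + 569)) - 82755) = (12057 + 25480)*((35 + (7/2)*(-520)/1/(-469 + 569)) - 82755) = 37537*((35 + (7/2)*(-520)/1/100) - 82755) = 37537*((35 + (7/2)*(-520)/(1/100)) - 82755) = 37537*((35 + (7/2)*(-520)*100) - 82755) = 37537*((35 - 182000) - 82755) = 37537*(-181965 - 82755) = 37537*(-264720) = -9936794640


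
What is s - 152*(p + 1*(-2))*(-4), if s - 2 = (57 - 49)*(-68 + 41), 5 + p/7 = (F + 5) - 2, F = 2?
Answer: -1430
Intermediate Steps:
p = 0 (p = -35 + 7*((2 + 5) - 2) = -35 + 7*(7 - 2) = -35 + 7*5 = -35 + 35 = 0)
s = -214 (s = 2 + (57 - 49)*(-68 + 41) = 2 + 8*(-27) = 2 - 216 = -214)
s - 152*(p + 1*(-2))*(-4) = -214 - 152*(0 + 1*(-2))*(-4) = -214 - 152*(0 - 2)*(-4) = -214 - (-304)*(-4) = -214 - 152*8 = -214 - 1216 = -1430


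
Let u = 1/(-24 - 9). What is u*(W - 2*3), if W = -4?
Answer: 10/33 ≈ 0.30303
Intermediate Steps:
u = -1/33 (u = 1/(-33) = -1/33 ≈ -0.030303)
u*(W - 2*3) = -(-4 - 2*3)/33 = -(-4 - 6)/33 = -1/33*(-10) = 10/33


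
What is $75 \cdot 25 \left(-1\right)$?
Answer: $-1875$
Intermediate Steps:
$75 \cdot 25 \left(-1\right) = 1875 \left(-1\right) = -1875$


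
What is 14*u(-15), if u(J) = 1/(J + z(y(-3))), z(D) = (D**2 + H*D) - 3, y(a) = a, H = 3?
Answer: -7/9 ≈ -0.77778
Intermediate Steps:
z(D) = -3 + D**2 + 3*D (z(D) = (D**2 + 3*D) - 3 = -3 + D**2 + 3*D)
u(J) = 1/(-3 + J) (u(J) = 1/(J + (-3 + (-3)**2 + 3*(-3))) = 1/(J + (-3 + 9 - 9)) = 1/(J - 3) = 1/(-3 + J))
14*u(-15) = 14/(-3 - 15) = 14/(-18) = 14*(-1/18) = -7/9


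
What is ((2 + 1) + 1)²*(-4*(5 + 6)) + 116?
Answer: -588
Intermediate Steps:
((2 + 1) + 1)²*(-4*(5 + 6)) + 116 = (3 + 1)²*(-4*11) + 116 = 4²*(-44) + 116 = 16*(-44) + 116 = -704 + 116 = -588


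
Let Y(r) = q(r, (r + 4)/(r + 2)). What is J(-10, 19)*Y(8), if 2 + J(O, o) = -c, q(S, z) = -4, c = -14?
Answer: -48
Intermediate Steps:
J(O, o) = 12 (J(O, o) = -2 - 1*(-14) = -2 + 14 = 12)
Y(r) = -4
J(-10, 19)*Y(8) = 12*(-4) = -48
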